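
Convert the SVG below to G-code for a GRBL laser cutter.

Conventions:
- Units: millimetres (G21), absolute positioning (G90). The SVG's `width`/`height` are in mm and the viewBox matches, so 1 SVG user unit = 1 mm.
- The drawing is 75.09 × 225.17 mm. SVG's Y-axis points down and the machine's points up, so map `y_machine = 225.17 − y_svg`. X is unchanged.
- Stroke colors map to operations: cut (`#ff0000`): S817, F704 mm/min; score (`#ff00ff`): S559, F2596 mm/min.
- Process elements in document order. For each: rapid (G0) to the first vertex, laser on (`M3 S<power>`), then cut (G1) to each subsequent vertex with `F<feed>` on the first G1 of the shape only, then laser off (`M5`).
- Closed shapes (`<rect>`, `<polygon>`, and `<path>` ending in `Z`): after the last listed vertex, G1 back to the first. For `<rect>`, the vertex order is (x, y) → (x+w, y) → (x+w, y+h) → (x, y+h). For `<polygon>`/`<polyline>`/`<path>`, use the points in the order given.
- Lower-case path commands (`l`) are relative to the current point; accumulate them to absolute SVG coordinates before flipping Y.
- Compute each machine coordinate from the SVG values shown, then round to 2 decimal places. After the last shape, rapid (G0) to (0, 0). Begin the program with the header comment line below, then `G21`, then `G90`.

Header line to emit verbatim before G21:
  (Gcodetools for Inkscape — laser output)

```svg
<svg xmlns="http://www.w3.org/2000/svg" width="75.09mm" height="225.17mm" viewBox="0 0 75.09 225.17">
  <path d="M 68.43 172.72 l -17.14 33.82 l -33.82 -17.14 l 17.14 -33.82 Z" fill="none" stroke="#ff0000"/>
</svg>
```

(Gcodetools for Inkscape — laser output)
G21
G90
G0 X68.43 Y52.45
M3 S817
G1 X51.29 Y18.63 F704
G1 X17.47 Y35.77
G1 X34.61 Y69.59
G1 X68.43 Y52.45
M5
G0 X0.00 Y0.00

Since the viewBox matches the mm dimensions, user units are millimetres directly. The only transform is the Y-flip y_m = 225.17 − y_svg.

Shape 1 is a regular polygon drawn with `<path>`. Its stroke #ff0000 means cut at S817, F704. After flipping Y the toolpath is (68.43,52.45) → (51.29,18.63) → (17.47,35.77) → (34.61,69.59) → (68.43,52.45), returning to the start.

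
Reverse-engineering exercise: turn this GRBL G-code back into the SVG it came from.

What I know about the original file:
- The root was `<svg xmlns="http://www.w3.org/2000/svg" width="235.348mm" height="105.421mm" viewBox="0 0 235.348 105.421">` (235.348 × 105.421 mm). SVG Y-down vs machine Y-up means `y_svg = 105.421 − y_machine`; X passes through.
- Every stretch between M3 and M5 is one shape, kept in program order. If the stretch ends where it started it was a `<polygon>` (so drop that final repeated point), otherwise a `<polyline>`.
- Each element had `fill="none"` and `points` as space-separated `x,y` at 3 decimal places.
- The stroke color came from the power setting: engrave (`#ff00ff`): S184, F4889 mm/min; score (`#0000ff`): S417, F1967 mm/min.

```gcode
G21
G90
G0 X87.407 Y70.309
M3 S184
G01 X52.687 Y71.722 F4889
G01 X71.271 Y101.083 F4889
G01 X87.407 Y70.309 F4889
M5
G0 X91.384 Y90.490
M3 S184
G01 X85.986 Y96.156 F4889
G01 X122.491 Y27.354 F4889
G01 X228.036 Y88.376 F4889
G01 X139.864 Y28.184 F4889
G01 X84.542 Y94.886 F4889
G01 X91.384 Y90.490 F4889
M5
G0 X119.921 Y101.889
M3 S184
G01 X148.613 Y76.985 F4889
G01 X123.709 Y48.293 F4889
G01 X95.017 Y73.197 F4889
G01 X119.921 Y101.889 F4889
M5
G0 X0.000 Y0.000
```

<svg xmlns="http://www.w3.org/2000/svg" width="235.348mm" height="105.421mm" viewBox="0 0 235.348 105.421">
  <polygon points="87.407,35.112 52.687,33.699 71.271,4.338" fill="none" stroke="#ff00ff"/>
  <polygon points="91.384,14.931 85.986,9.265 122.491,78.067 228.036,17.045 139.864,77.237 84.542,10.535" fill="none" stroke="#ff00ff"/>
  <polygon points="119.921,3.532 148.613,28.436 123.709,57.128 95.017,32.224" fill="none" stroke="#ff00ff"/>
</svg>

y_svg = 105.421 − y_m. Every run uses S184, so all elements get stroke `#ff00ff` (engrave).

[1] closed run; points: 87.407,35.112 52.687,33.699 71.271,4.338

[2] closed run; points: 91.384,14.931 85.986,9.265 122.491,78.067 228.036,17.045 139.864,77.237 84.542,10.535

[3] closed run; points: 119.921,3.532 148.613,28.436 123.709,57.128 95.017,32.224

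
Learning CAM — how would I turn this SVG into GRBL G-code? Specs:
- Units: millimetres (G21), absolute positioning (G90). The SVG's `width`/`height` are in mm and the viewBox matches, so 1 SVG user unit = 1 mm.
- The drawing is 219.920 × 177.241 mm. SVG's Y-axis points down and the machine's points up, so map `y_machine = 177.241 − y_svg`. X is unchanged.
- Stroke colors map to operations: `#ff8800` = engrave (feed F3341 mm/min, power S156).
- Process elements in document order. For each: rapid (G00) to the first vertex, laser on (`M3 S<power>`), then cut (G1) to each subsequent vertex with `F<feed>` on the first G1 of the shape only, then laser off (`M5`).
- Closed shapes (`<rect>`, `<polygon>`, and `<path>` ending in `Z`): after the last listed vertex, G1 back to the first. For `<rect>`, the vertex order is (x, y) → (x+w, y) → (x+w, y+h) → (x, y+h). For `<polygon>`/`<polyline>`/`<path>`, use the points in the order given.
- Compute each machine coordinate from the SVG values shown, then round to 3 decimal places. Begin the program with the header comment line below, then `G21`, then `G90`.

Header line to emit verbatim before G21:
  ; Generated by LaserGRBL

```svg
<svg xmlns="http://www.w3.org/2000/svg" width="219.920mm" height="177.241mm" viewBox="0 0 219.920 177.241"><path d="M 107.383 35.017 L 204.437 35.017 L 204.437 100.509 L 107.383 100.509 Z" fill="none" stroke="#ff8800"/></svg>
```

; Generated by LaserGRBL
G21
G90
G00 X107.383 Y142.224
M3 S156
G1 X204.437 Y142.224 F3341
G1 X204.437 Y76.732
G1 X107.383 Y76.732
G1 X107.383 Y142.224
M5

viewBox `0 0 219.920 177.241` with mm width/height → 1 unit = 1 mm. Flip: y_m = 177.241 − y_svg.

**Shape 1** — `<path>` rectangle, stroke `#ff8800` → engrave (S156, F3341). Machine vertices: (107.383,142.224) → (204.437,142.224) → (204.437,76.732) → (107.383,76.732) → (107.383,142.224). Closed: final G1 returns to the first vertex.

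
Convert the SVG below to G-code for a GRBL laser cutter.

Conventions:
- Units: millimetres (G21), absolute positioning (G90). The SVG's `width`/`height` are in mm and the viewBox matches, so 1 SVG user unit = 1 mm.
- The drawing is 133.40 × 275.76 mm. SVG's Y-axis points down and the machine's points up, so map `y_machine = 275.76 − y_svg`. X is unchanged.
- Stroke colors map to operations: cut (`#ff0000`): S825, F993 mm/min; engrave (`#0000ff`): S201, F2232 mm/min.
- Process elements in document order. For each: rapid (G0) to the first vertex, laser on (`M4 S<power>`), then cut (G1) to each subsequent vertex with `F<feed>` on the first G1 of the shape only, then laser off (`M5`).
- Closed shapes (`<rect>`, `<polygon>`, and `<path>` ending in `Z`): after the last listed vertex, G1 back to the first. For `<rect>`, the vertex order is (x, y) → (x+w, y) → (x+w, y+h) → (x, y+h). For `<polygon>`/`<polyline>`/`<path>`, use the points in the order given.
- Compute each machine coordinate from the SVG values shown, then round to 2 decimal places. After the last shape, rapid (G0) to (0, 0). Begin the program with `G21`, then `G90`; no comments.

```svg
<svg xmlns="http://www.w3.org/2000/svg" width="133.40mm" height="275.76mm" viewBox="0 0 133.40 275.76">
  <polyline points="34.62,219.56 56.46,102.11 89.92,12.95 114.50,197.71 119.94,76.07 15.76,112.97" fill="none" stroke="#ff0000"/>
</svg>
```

Since the viewBox matches the mm dimensions, user units are millimetres directly. The only transform is the Y-flip y_m = 275.76 − y_svg.

Shape 1 is a open polyline drawn with `<polyline>`. Its stroke #ff0000 means cut at S825, F993. After flipping Y the toolpath is (34.62,56.20) → (56.46,173.65) → (89.92,262.81) → (114.50,78.05) → (119.94,199.69) → (15.76,162.79).

G21
G90
G0 X34.62 Y56.20
M4 S825
G1 X56.46 Y173.65 F993
G1 X89.92 Y262.81
G1 X114.50 Y78.05
G1 X119.94 Y199.69
G1 X15.76 Y162.79
M5
G0 X0.00 Y0.00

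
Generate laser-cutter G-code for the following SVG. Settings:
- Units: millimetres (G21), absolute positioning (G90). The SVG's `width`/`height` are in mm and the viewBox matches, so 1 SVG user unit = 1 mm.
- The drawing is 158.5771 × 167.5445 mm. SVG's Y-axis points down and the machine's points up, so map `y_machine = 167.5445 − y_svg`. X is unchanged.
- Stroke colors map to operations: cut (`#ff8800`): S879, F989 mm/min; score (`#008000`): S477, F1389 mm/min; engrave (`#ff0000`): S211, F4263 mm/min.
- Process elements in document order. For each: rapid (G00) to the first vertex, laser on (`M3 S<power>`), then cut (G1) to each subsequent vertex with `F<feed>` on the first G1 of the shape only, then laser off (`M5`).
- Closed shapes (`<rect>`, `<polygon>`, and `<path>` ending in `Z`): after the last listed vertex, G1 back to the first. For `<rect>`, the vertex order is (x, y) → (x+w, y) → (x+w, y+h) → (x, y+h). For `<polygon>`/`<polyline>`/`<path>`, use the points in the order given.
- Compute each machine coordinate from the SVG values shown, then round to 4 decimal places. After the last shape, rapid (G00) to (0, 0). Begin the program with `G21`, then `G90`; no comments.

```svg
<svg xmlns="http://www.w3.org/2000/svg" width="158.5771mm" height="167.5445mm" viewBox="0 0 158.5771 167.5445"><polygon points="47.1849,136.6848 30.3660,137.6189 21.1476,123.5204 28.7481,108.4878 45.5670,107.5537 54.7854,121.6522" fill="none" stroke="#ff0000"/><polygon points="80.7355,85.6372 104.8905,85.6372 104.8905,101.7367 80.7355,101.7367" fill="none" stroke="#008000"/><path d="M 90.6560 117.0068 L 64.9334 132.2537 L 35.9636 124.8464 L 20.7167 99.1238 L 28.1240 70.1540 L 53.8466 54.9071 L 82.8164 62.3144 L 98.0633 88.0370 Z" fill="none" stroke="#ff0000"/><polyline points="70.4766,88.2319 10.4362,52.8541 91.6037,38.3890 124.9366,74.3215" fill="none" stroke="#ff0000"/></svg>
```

1 u = 1 mm; y_m = 167.5445 − y.

[1] `<polygon>` regular polygon, #ff0000→engrave S211 F4263: (47.1849,30.8597) → (30.3660,29.9256) → (21.1476,44.0241) → (28.7481,59.0567) → (45.5670,59.9908) → (54.7854,45.8923) → (47.1849,30.8597) (closed)

[2] `<polygon>` rectangle, #008000→score S477 F1389: (80.7355,81.9073) → (104.8905,81.9073) → (104.8905,65.8078) → (80.7355,65.8078) → (80.7355,81.9073) (closed)

[3] `<path>` regular polygon, #ff0000→engrave S211 F4263: (90.6560,50.5377) → (64.9334,35.2908) → (35.9636,42.6981) → (20.7167,68.4207) → (28.1240,97.3905) → (53.8466,112.6374) → (82.8164,105.2301) → (98.0633,79.5075) → (90.6560,50.5377) (closed)

[4] `<polyline>` open polyline, #ff0000→engrave S211 F4263: (70.4766,79.3126) → (10.4362,114.6904) → (91.6037,129.1555) → (124.9366,93.2230)

G21
G90
G00 X47.1849 Y30.8597
M3 S211
G1 X30.3660 Y29.9256 F4263
G1 X21.1476 Y44.0241
G1 X28.7481 Y59.0567
G1 X45.5670 Y59.9908
G1 X54.7854 Y45.8923
G1 X47.1849 Y30.8597
M5
G00 X80.7355 Y81.9073
M3 S477
G1 X104.8905 Y81.9073 F1389
G1 X104.8905 Y65.8078
G1 X80.7355 Y65.8078
G1 X80.7355 Y81.9073
M5
G00 X90.6560 Y50.5377
M3 S211
G1 X64.9334 Y35.2908 F4263
G1 X35.9636 Y42.6981
G1 X20.7167 Y68.4207
G1 X28.1240 Y97.3905
G1 X53.8466 Y112.6374
G1 X82.8164 Y105.2301
G1 X98.0633 Y79.5075
G1 X90.6560 Y50.5377
M5
G00 X70.4766 Y79.3126
M3 S211
G1 X10.4362 Y114.6904 F4263
G1 X91.6037 Y129.1555
G1 X124.9366 Y93.2230
M5
G00 X0.0000 Y0.0000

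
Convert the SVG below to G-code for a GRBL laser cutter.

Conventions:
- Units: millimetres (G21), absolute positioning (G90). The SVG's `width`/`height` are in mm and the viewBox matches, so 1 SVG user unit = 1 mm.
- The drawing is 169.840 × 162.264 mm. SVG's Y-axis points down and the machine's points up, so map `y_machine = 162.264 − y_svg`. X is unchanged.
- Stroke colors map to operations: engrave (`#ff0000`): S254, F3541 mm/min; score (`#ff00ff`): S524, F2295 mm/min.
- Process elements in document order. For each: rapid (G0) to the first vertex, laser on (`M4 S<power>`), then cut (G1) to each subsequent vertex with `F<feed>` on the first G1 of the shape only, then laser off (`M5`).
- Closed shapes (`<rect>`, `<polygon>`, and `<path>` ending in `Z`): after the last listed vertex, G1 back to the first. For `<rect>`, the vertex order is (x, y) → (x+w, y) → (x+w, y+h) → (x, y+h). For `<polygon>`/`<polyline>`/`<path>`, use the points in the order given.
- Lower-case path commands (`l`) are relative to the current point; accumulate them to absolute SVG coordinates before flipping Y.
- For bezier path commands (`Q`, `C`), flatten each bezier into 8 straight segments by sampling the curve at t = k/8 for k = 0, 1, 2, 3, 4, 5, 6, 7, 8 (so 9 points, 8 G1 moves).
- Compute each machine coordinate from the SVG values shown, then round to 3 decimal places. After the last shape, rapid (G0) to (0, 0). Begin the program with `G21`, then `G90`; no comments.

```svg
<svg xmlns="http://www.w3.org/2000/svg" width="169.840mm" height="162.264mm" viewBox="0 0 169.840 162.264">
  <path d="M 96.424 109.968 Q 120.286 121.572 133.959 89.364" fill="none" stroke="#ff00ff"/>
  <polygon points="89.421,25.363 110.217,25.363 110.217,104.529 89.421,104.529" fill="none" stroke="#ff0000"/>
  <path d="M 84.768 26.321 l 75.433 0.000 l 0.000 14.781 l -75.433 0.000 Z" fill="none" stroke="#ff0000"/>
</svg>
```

Since the viewBox matches the mm dimensions, user units are millimetres directly. The only transform is the Y-flip y_m = 162.264 − y_svg.

Shape 1 is a quadratic bezier drawn with `<path>`. Its stroke #ff00ff means score at S524, F2295. After flipping Y the toolpath is (96.424,52.296) → (102.230,50.080) → (107.718,49.232) → (112.888,49.754) → (117.739,51.645) → (122.271,54.905) → (126.486,59.534) → (130.382,65.533) → (133.959,72.900).

Shape 2 is a rectangle drawn with `<polygon>`. Its stroke #ff0000 means engrave at S254, F3541. After flipping Y the toolpath is (89.421,136.901) → (110.217,136.901) → (110.217,57.735) → (89.421,57.735) → (89.421,136.901), returning to the start.

Shape 3 is a rectangle drawn with `<path>`. Its stroke #ff0000 means engrave at S254, F3541. After flipping Y the toolpath is (84.768,135.943) → (160.201,135.943) → (160.201,121.162) → (84.768,121.162) → (84.768,135.943), returning to the start.

G21
G90
G0 X96.424 Y52.296
M4 S524
G1 X102.230 Y50.080 F2295
G1 X107.718 Y49.232
G1 X112.888 Y49.754
G1 X117.739 Y51.645
G1 X122.271 Y54.905
G1 X126.486 Y59.534
G1 X130.382 Y65.533
G1 X133.959 Y72.900
M5
G0 X89.421 Y136.901
M4 S254
G1 X110.217 Y136.901 F3541
G1 X110.217 Y57.735
G1 X89.421 Y57.735
G1 X89.421 Y136.901
M5
G0 X84.768 Y135.943
M4 S254
G1 X160.201 Y135.943 F3541
G1 X160.201 Y121.162
G1 X84.768 Y121.162
G1 X84.768 Y135.943
M5
G0 X0.000 Y0.000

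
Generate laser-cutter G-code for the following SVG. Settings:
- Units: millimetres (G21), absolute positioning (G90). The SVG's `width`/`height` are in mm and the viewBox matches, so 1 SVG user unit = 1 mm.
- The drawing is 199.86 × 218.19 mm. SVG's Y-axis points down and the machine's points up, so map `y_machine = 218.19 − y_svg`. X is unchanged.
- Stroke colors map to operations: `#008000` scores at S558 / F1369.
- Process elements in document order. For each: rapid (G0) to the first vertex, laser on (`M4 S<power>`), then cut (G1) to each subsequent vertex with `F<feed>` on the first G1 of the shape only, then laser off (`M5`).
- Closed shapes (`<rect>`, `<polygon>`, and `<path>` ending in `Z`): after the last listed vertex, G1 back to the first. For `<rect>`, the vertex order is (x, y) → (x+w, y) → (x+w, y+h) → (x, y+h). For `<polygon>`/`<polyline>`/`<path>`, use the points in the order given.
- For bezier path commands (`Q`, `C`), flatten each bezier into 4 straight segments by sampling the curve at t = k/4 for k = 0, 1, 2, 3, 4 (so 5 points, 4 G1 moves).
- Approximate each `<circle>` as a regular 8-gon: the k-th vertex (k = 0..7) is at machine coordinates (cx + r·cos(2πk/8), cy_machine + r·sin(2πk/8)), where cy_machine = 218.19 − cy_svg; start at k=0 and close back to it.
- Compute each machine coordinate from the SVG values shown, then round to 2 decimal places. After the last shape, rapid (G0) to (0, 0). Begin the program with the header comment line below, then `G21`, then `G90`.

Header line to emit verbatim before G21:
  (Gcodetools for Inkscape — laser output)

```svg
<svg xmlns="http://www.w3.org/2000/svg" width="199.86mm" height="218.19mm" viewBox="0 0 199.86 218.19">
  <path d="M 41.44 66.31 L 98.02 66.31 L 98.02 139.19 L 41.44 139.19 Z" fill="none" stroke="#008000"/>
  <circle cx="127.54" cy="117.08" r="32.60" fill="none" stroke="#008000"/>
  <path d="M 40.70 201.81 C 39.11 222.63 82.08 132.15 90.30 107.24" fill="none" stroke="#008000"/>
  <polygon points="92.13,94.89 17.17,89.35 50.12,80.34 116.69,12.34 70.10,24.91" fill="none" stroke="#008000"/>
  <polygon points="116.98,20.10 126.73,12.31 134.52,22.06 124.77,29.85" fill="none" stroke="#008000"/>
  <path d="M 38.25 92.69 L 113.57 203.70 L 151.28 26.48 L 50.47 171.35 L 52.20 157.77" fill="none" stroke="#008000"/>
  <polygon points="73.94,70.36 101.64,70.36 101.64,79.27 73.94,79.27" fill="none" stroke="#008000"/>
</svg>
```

(Gcodetools for Inkscape — laser output)
G21
G90
G0 X41.44 Y151.88
M4 S558
G1 X98.02 Y151.88 F1369
G1 X98.02 Y79.00
G1 X41.44 Y79.00
G1 X41.44 Y151.88
M5
G0 X160.14 Y101.11
M4 S558
G1 X150.59 Y124.16 F1369
G1 X127.54 Y133.71
G1 X104.49 Y124.16
G1 X94.94 Y101.11
G1 X104.49 Y78.06
G1 X127.54 Y68.51
G1 X150.59 Y78.06
G1 X160.14 Y101.11
M5
G0 X40.70 Y16.38
M4 S558
G1 X46.62 Y18.87 F1369
G1 X61.82 Y46.52
G1 X78.86 Y82.74
G1 X90.30 Y110.95
M5
G0 X92.13 Y123.30
M4 S558
G1 X17.17 Y128.84 F1369
G1 X50.12 Y137.85
G1 X116.69 Y205.85
G1 X70.10 Y193.28
G1 X92.13 Y123.30
M5
G0 X116.98 Y198.09
M4 S558
G1 X126.73 Y205.88 F1369
G1 X134.52 Y196.13
G1 X124.77 Y188.34
G1 X116.98 Y198.09
M5
G0 X38.25 Y125.50
M4 S558
G1 X113.57 Y14.49 F1369
G1 X151.28 Y191.71
G1 X50.47 Y46.84
G1 X52.20 Y60.42
M5
G0 X73.94 Y147.83
M4 S558
G1 X101.64 Y147.83 F1369
G1 X101.64 Y138.92
G1 X73.94 Y138.92
G1 X73.94 Y147.83
M5
G0 X0.00 Y0.00

1 u = 1 mm; y_m = 218.19 − y.

[1] `<path>` rectangle, #008000→score S558 F1369: (41.44,151.88) → (98.02,151.88) → (98.02,79.00) → (41.44,79.00) → (41.44,151.88) (closed)

[2] `<circle>` circle, #008000→score S558 F1369: (160.14,101.11) → (150.59,124.16) → (127.54,133.71) → (104.49,124.16) → (94.94,101.11) → (104.49,78.06) → (127.54,68.51) → (150.59,78.06) → (160.14,101.11) (closed)

[3] `<path>` cubic bezier, #008000→score S558 F1369: (40.70,16.38) → (46.62,18.87) → (61.82,46.52) → (78.86,82.74) → (90.30,110.95)

[4] `<polygon>` closed polygon, #008000→score S558 F1369: (92.13,123.30) → (17.17,128.84) → (50.12,137.85) → (116.69,205.85) → (70.10,193.28) → (92.13,123.30) (closed)

[5] `<polygon>` regular polygon, #008000→score S558 F1369: (116.98,198.09) → (126.73,205.88) → (134.52,196.13) → (124.77,188.34) → (116.98,198.09) (closed)

[6] `<path>` open polyline, #008000→score S558 F1369: (38.25,125.50) → (113.57,14.49) → (151.28,191.71) → (50.47,46.84) → (52.20,60.42)

[7] `<polygon>` rectangle, #008000→score S558 F1369: (73.94,147.83) → (101.64,147.83) → (101.64,138.92) → (73.94,138.92) → (73.94,147.83) (closed)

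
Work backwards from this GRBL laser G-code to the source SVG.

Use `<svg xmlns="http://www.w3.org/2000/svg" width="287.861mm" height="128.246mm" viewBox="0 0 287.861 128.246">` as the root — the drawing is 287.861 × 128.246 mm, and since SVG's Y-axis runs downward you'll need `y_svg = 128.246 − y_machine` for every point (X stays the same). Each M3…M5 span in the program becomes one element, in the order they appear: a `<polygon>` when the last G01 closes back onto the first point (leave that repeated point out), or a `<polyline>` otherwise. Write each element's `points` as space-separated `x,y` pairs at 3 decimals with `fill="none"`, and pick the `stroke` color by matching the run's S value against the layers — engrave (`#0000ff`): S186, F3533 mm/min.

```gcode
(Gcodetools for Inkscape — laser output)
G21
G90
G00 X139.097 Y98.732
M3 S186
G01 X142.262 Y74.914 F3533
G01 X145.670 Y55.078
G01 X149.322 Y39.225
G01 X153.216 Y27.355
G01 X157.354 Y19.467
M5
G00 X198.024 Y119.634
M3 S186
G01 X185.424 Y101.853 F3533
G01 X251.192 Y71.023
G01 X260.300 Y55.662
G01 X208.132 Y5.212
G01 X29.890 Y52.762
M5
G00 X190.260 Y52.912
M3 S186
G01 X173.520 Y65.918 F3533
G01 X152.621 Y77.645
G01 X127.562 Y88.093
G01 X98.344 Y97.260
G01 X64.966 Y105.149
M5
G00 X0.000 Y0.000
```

<svg xmlns="http://www.w3.org/2000/svg" width="287.861mm" height="128.246mm" viewBox="0 0 287.861 128.246">
  <polyline points="139.097,29.514 142.262,53.332 145.670,73.168 149.322,89.021 153.216,100.891 157.354,108.779" fill="none" stroke="#0000ff"/>
  <polyline points="198.024,8.612 185.424,26.393 251.192,57.223 260.300,72.584 208.132,123.034 29.890,75.484" fill="none" stroke="#0000ff"/>
  <polyline points="190.260,75.334 173.520,62.328 152.621,50.601 127.562,40.153 98.344,30.986 64.966,23.097" fill="none" stroke="#0000ff"/>
</svg>

Each laser-on run becomes one SVG element. Flip Y back into SVG space with y_svg = 128.246 − y_machine. Every run uses S186, so all elements get stroke `#0000ff` (engrave).

Run 1: The run is open, so emit a `<polyline>` with points (Y-flipped): 139.097,29.514 142.262,53.332 145.670,73.168 149.322,89.021 153.216,100.891 157.354,108.779.

Run 2: The run is open, so emit a `<polyline>` with points (Y-flipped): 198.024,8.612 185.424,26.393 251.192,57.223 260.300,72.584 208.132,123.034 29.890,75.484.

Run 3: The run is open, so emit a `<polyline>` with points (Y-flipped): 190.260,75.334 173.520,62.328 152.621,50.601 127.562,40.153 98.344,30.986 64.966,23.097.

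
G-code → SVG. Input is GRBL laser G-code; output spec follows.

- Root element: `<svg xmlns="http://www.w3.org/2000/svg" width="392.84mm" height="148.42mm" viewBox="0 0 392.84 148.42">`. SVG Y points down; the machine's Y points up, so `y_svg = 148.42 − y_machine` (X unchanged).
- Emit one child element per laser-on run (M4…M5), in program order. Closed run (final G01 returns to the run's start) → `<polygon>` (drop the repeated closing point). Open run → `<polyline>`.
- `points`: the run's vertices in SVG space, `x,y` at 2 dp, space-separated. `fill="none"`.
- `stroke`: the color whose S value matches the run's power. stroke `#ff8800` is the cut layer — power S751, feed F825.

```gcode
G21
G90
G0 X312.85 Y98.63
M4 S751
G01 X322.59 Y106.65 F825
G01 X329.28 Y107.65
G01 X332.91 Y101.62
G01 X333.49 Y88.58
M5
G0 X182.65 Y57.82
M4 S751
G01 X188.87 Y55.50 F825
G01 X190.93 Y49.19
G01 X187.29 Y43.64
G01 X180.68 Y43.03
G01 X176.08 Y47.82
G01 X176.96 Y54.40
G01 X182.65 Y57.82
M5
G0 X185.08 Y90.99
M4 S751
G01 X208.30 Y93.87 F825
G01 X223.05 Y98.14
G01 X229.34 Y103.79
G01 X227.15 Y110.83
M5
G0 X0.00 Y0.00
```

Machine Y-up, SVG Y-down with viewBox height 148.42, so y_svg = 148.42 − y_machine; X carries over. Every run uses S751, so all elements get stroke `#ff8800` (cut).

Run 1: The run is open, so emit a `<polyline>` with points (Y-flipped): 312.85,49.79 322.59,41.77 329.28,40.77 332.91,46.80 333.49,59.84.

Run 2: The run returns to its start, so emit a `<polygon>` with points (Y-flipped): 182.65,90.60 188.87,92.92 190.93,99.23 187.29,104.78 180.68,105.39 176.08,100.60 176.96,94.02.

Run 3: The run is open, so emit a `<polyline>` with points (Y-flipped): 185.08,57.43 208.30,54.55 223.05,50.28 229.34,44.63 227.15,37.59.

<svg xmlns="http://www.w3.org/2000/svg" width="392.84mm" height="148.42mm" viewBox="0 0 392.84 148.42">
  <polyline points="312.85,49.79 322.59,41.77 329.28,40.77 332.91,46.80 333.49,59.84" fill="none" stroke="#ff8800"/>
  <polygon points="182.65,90.60 188.87,92.92 190.93,99.23 187.29,104.78 180.68,105.39 176.08,100.60 176.96,94.02" fill="none" stroke="#ff8800"/>
  <polyline points="185.08,57.43 208.30,54.55 223.05,50.28 229.34,44.63 227.15,37.59" fill="none" stroke="#ff8800"/>
</svg>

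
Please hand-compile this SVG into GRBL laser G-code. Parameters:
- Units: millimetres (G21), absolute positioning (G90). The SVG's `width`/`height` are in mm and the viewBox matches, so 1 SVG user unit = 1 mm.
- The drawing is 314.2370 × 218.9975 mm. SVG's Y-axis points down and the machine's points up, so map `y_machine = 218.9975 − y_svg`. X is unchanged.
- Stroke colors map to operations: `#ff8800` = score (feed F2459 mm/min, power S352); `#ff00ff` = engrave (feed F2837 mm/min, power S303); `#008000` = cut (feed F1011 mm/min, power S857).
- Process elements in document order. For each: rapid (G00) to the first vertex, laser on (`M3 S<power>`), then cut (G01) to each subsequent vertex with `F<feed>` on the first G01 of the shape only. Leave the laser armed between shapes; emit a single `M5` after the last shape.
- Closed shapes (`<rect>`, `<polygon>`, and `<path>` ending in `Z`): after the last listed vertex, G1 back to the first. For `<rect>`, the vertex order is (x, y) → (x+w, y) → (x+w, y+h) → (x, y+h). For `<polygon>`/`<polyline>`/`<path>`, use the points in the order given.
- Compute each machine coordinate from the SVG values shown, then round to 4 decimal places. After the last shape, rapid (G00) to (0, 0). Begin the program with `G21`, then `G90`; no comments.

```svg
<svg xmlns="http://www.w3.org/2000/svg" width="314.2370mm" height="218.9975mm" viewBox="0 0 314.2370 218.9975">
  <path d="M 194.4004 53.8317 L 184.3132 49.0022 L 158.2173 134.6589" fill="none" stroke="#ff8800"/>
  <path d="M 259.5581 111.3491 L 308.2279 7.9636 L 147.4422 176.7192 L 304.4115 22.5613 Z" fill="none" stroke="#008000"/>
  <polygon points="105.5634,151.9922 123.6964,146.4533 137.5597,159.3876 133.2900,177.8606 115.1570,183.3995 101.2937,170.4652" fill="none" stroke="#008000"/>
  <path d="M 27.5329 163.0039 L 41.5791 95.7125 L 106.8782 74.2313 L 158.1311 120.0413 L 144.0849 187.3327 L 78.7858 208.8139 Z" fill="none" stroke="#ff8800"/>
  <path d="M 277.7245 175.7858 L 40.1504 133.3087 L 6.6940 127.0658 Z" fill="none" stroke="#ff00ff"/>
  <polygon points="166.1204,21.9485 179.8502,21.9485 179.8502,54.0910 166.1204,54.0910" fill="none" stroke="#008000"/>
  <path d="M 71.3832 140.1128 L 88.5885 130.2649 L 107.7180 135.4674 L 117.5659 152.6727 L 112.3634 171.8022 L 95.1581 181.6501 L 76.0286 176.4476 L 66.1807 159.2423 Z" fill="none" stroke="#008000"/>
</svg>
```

viewBox `0 0 314.2370 218.9975` with mm width/height → 1 unit = 1 mm. Flip: y_m = 218.9975 − y_svg.

**Shape 1** — `<path>` open polyline, stroke `#ff8800` → score (S352, F2459). Machine vertices: (194.4004,165.1658) → (184.3132,169.9953) → (158.2173,84.3386). Open path.

**Shape 2** — `<path>` closed polygon, stroke `#008000` → cut (S857, F1011). Machine vertices: (259.5581,107.6484) → (308.2279,211.0339) → (147.4422,42.2783) → (304.4115,196.4362) → (259.5581,107.6484). Closed: final G1 returns to the first vertex.

**Shape 3** — `<polygon>` regular polygon, stroke `#008000` → cut (S857, F1011). Machine vertices: (105.5634,67.0053) → (123.6964,72.5442) → (137.5597,59.6099) → (133.2900,41.1369) → (115.1570,35.5980) → (101.2937,48.5323) → (105.5634,67.0053). Closed: final G1 returns to the first vertex.

**Shape 4** — `<path>` regular polygon, stroke `#ff8800` → score (S352, F2459). Machine vertices: (27.5329,55.9936) → (41.5791,123.2850) → (106.8782,144.7662) → (158.1311,98.9562) → (144.0849,31.6648) → (78.7858,10.1836) → (27.5329,55.9936). Closed: final G1 returns to the first vertex.

**Shape 5** — `<path>` closed polygon, stroke `#ff00ff` → engrave (S303, F2837). Machine vertices: (277.7245,43.2117) → (40.1504,85.6888) → (6.6940,91.9317) → (277.7245,43.2117). Closed: final G1 returns to the first vertex.

**Shape 6** — `<polygon>` rectangle, stroke `#008000` → cut (S857, F1011). Machine vertices: (166.1204,197.0490) → (179.8502,197.0490) → (179.8502,164.9065) → (166.1204,164.9065) → (166.1204,197.0490). Closed: final G1 returns to the first vertex.

**Shape 7** — `<path>` regular polygon, stroke `#008000` → cut (S857, F1011). Machine vertices: (71.3832,78.8847) → (88.5885,88.7326) → (107.7180,83.5301) → (117.5659,66.3248) → (112.3634,47.1953) → (95.1581,37.3474) → (76.0286,42.5499) → (66.1807,59.7552) → (71.3832,78.8847). Closed: final G1 returns to the first vertex.

G21
G90
G00 X194.4004 Y165.1658
M3 S352
G01 X184.3132 Y169.9953 F2459
G01 X158.2173 Y84.3386
G00 X259.5581 Y107.6484
M3 S857
G01 X308.2279 Y211.0339 F1011
G01 X147.4422 Y42.2783
G01 X304.4115 Y196.4362
G01 X259.5581 Y107.6484
G00 X105.5634 Y67.0053
M3 S857
G01 X123.6964 Y72.5442 F1011
G01 X137.5597 Y59.6099
G01 X133.2900 Y41.1369
G01 X115.1570 Y35.5980
G01 X101.2937 Y48.5323
G01 X105.5634 Y67.0053
G00 X27.5329 Y55.9936
M3 S352
G01 X41.5791 Y123.2850 F2459
G01 X106.8782 Y144.7662
G01 X158.1311 Y98.9562
G01 X144.0849 Y31.6648
G01 X78.7858 Y10.1836
G01 X27.5329 Y55.9936
G00 X277.7245 Y43.2117
M3 S303
G01 X40.1504 Y85.6888 F2837
G01 X6.6940 Y91.9317
G01 X277.7245 Y43.2117
G00 X166.1204 Y197.0490
M3 S857
G01 X179.8502 Y197.0490 F1011
G01 X179.8502 Y164.9065
G01 X166.1204 Y164.9065
G01 X166.1204 Y197.0490
G00 X71.3832 Y78.8847
M3 S857
G01 X88.5885 Y88.7326 F1011
G01 X107.7180 Y83.5301
G01 X117.5659 Y66.3248
G01 X112.3634 Y47.1953
G01 X95.1581 Y37.3474
G01 X76.0286 Y42.5499
G01 X66.1807 Y59.7552
G01 X71.3832 Y78.8847
M5
G00 X0.0000 Y0.0000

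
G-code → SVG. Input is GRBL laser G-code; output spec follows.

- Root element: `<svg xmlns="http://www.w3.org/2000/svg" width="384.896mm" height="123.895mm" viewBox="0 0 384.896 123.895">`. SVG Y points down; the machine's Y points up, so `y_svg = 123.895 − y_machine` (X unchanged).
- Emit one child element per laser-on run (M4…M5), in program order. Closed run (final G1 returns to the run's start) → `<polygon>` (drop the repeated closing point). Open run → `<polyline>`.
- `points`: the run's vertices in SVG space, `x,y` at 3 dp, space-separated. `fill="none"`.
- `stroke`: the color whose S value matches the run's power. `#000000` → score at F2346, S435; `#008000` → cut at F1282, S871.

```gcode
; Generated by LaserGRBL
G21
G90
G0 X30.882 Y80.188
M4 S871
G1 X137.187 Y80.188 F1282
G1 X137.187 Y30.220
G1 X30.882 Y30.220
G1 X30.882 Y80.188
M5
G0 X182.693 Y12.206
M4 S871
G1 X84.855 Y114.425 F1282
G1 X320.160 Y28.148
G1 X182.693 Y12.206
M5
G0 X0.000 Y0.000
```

Machine Y-up, SVG Y-down with viewBox height 123.895, so y_svg = 123.895 − y_machine; X carries over. Every run uses S871, so all elements get stroke `#008000` (cut).

Run 1: The run returns to its start, so emit a `<polygon>` with points (Y-flipped): 30.882,43.707 137.187,43.707 137.187,93.675 30.882,93.675.

Run 2: The run returns to its start, so emit a `<polygon>` with points (Y-flipped): 182.693,111.689 84.855,9.470 320.160,95.747.

<svg xmlns="http://www.w3.org/2000/svg" width="384.896mm" height="123.895mm" viewBox="0 0 384.896 123.895">
  <polygon points="30.882,43.707 137.187,43.707 137.187,93.675 30.882,93.675" fill="none" stroke="#008000"/>
  <polygon points="182.693,111.689 84.855,9.470 320.160,95.747" fill="none" stroke="#008000"/>
</svg>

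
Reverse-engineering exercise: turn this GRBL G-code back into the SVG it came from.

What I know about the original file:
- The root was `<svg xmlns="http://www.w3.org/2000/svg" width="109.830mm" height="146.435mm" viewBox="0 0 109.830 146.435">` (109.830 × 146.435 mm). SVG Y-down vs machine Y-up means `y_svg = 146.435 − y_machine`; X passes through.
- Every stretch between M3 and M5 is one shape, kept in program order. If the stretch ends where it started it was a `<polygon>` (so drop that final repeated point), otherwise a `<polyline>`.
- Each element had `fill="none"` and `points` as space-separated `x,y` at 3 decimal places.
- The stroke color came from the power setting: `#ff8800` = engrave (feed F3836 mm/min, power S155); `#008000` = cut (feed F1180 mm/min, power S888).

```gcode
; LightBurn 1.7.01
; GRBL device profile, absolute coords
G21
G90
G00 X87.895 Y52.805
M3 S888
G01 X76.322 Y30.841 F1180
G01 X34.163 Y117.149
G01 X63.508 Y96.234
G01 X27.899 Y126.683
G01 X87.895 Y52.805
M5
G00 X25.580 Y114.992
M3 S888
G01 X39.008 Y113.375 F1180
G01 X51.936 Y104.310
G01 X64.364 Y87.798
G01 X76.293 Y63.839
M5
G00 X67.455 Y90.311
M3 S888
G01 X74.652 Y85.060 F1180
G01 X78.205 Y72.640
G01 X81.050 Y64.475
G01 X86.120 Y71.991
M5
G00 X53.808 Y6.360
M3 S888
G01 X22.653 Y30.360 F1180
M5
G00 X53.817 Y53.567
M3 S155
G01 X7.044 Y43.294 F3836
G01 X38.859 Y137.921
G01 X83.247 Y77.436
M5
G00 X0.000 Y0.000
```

Machine Y-up, SVG Y-down with viewBox height 146.435, so y_svg = 146.435 − y_machine; X carries over.

Run 1: the run's S888 means `#008000` (cut). The run returns to its start, so emit a `<polygon>` with points (Y-flipped): 87.895,93.630 76.322,115.594 34.163,29.286 63.508,50.201 27.899,19.752.

Run 2: S888 ⇒ cut layer `#008000`. The run is open, so emit a `<polyline>` with points (Y-flipped): 25.580,31.443 39.008,33.060 51.936,42.125 64.364,58.637 76.293,82.596.

Run 3: the run's S888 means `#008000` (cut). The run is open, so emit a `<polyline>` with points (Y-flipped): 67.455,56.124 74.652,61.375 78.205,73.795 81.050,81.960 86.120,74.444.

Run 4: the run's S888 means `#008000` (cut). The run is open, so emit a `<polyline>` with points (Y-flipped): 53.808,140.075 22.653,116.075.

Run 5: power S155 maps to stroke `#ff8800` (engrave). The run is open, so emit a `<polyline>` with points (Y-flipped): 53.817,92.868 7.044,103.141 38.859,8.514 83.247,68.999.

<svg xmlns="http://www.w3.org/2000/svg" width="109.830mm" height="146.435mm" viewBox="0 0 109.830 146.435">
  <polygon points="87.895,93.630 76.322,115.594 34.163,29.286 63.508,50.201 27.899,19.752" fill="none" stroke="#008000"/>
  <polyline points="25.580,31.443 39.008,33.060 51.936,42.125 64.364,58.637 76.293,82.596" fill="none" stroke="#008000"/>
  <polyline points="67.455,56.124 74.652,61.375 78.205,73.795 81.050,81.960 86.120,74.444" fill="none" stroke="#008000"/>
  <polyline points="53.808,140.075 22.653,116.075" fill="none" stroke="#008000"/>
  <polyline points="53.817,92.868 7.044,103.141 38.859,8.514 83.247,68.999" fill="none" stroke="#ff8800"/>
</svg>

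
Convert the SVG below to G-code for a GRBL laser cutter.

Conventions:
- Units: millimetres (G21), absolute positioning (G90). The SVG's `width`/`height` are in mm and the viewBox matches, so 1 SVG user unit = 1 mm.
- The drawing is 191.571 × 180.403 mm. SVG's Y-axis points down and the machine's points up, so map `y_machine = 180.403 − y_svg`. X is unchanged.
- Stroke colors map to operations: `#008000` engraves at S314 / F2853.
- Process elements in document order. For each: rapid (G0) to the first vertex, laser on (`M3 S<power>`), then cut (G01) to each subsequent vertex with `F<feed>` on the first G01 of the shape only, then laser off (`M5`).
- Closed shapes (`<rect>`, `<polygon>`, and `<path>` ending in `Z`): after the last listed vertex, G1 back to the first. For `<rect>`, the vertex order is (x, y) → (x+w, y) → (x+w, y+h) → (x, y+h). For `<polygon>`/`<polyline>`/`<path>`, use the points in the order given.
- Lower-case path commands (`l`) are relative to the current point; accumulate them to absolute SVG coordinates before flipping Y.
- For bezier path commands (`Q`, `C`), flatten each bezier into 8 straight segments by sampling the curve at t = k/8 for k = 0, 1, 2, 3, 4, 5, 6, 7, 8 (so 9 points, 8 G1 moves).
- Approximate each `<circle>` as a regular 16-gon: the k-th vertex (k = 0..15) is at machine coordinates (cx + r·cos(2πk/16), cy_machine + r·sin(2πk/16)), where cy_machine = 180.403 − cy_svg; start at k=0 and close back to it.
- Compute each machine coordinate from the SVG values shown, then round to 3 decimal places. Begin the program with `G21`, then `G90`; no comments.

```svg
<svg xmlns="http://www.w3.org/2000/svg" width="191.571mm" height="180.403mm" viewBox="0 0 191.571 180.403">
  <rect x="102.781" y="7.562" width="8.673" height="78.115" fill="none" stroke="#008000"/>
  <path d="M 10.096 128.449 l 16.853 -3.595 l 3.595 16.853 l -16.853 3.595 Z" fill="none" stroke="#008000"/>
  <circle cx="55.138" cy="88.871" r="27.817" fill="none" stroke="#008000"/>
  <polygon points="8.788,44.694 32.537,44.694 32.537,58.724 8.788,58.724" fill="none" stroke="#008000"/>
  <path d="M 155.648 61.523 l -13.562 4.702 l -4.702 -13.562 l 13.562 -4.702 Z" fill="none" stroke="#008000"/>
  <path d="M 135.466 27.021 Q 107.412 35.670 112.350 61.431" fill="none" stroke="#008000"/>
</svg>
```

Since the viewBox matches the mm dimensions, user units are millimetres directly. The only transform is the Y-flip y_m = 180.403 − y_svg.

Shape 1 is a rectangle drawn with `<rect>`. Its stroke #008000 means engrave at S314, F2853. After flipping Y the toolpath is (102.781,172.841) → (111.454,172.841) → (111.454,94.726) → (102.781,94.726) → (102.781,172.841), returning to the start.

Shape 2 is a regular polygon drawn with `<path>`. Its stroke #008000 means engrave at S314, F2853. After flipping Y the toolpath is (10.096,51.954) → (26.949,55.549) → (30.544,38.696) → (13.691,35.101) → (10.096,51.954), returning to the start.

Shape 3 is a circle drawn with `<circle>`. Its stroke #008000 means engrave at S314, F2853. After flipping Y the toolpath is (82.955,91.532) → (80.838,102.177) → (74.808,111.202) → (65.783,117.232) → (55.138,119.349) → (44.493,117.232) → (35.468,111.202) → (29.438,102.177) → (27.321,91.532) → (29.438,80.887) → (35.468,71.862) → (44.493,65.832) → (55.138,63.715) → (65.783,65.832) → (74.808,71.862) → (80.838,80.887) → (82.955,91.532), returning to the start.

Shape 4 is a rectangle drawn with `<polygon>`. Its stroke #008000 means engrave at S314, F2853. After flipping Y the toolpath is (8.788,135.709) → (32.537,135.709) → (32.537,121.679) → (8.788,121.679) → (8.788,135.709), returning to the start.

Shape 5 is a regular polygon drawn with `<path>`. Its stroke #008000 means engrave at S314, F2853. After flipping Y the toolpath is (155.648,118.880) → (142.086,114.178) → (137.384,127.740) → (150.946,132.442) → (155.648,118.880), returning to the start.

Shape 6 is a quadratic bezier drawn with `<path>`. Its stroke #008000 means engrave at S314, F2853. After flipping Y the toolpath is (135.466,153.382) → (128.968,150.952) → (123.501,147.988) → (119.065,144.489) → (115.660,140.455) → (113.286,135.886) → (111.943,130.783) → (111.631,125.145) → (112.350,118.972).

G21
G90
G0 X102.781 Y172.841
M3 S314
G01 X111.454 Y172.841 F2853
G01 X111.454 Y94.726
G01 X102.781 Y94.726
G01 X102.781 Y172.841
M5
G0 X10.096 Y51.954
M3 S314
G01 X26.949 Y55.549 F2853
G01 X30.544 Y38.696
G01 X13.691 Y35.101
G01 X10.096 Y51.954
M5
G0 X82.955 Y91.532
M3 S314
G01 X80.838 Y102.177 F2853
G01 X74.808 Y111.202
G01 X65.783 Y117.232
G01 X55.138 Y119.349
G01 X44.493 Y117.232
G01 X35.468 Y111.202
G01 X29.438 Y102.177
G01 X27.321 Y91.532
G01 X29.438 Y80.887
G01 X35.468 Y71.862
G01 X44.493 Y65.832
G01 X55.138 Y63.715
G01 X65.783 Y65.832
G01 X74.808 Y71.862
G01 X80.838 Y80.887
G01 X82.955 Y91.532
M5
G0 X8.788 Y135.709
M3 S314
G01 X32.537 Y135.709 F2853
G01 X32.537 Y121.679
G01 X8.788 Y121.679
G01 X8.788 Y135.709
M5
G0 X155.648 Y118.880
M3 S314
G01 X142.086 Y114.178 F2853
G01 X137.384 Y127.740
G01 X150.946 Y132.442
G01 X155.648 Y118.880
M5
G0 X135.466 Y153.382
M3 S314
G01 X128.968 Y150.952 F2853
G01 X123.501 Y147.988
G01 X119.065 Y144.489
G01 X115.660 Y140.455
G01 X113.286 Y135.886
G01 X111.943 Y130.783
G01 X111.631 Y125.145
G01 X112.350 Y118.972
M5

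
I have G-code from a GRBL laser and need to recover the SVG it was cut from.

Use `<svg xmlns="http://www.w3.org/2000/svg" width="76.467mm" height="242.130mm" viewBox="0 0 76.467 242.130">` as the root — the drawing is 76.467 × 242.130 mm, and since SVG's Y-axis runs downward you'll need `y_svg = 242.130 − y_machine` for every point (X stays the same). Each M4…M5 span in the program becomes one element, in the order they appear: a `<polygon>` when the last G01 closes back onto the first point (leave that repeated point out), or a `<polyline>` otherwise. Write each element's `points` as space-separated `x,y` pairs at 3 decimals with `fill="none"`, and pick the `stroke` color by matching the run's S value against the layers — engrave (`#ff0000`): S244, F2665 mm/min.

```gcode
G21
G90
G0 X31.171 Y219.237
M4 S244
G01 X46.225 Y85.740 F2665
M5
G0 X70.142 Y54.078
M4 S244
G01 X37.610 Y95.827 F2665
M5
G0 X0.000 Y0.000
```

<svg xmlns="http://www.w3.org/2000/svg" width="76.467mm" height="242.130mm" viewBox="0 0 76.467 242.130">
  <polyline points="31.171,22.893 46.225,156.390" fill="none" stroke="#ff0000"/>
  <polyline points="70.142,188.052 37.610,146.303" fill="none" stroke="#ff0000"/>
</svg>

Each laser-on run becomes one SVG element. Flip Y back into SVG space with y_svg = 242.130 − y_machine. Every run uses S244, so all elements get stroke `#ff0000` (engrave).

Run 1: The run is open, so emit a `<polyline>` with points (Y-flipped): 31.171,22.893 46.225,156.390.

Run 2: The run is open, so emit a `<polyline>` with points (Y-flipped): 70.142,188.052 37.610,146.303.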